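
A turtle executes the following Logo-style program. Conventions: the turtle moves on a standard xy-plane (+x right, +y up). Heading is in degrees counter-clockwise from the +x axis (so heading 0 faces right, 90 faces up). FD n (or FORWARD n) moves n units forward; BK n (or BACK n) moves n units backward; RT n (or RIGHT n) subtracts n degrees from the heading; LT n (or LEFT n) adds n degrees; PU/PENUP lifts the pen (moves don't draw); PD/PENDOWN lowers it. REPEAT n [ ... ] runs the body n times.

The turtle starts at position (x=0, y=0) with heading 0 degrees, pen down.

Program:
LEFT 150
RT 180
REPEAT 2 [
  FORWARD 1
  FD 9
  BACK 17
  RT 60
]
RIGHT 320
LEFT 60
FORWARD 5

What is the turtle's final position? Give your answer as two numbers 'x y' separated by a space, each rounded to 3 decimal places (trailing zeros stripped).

Answer: -2.848 6.67

Derivation:
Executing turtle program step by step:
Start: pos=(0,0), heading=0, pen down
LT 150: heading 0 -> 150
RT 180: heading 150 -> 330
REPEAT 2 [
  -- iteration 1/2 --
  FD 1: (0,0) -> (0.866,-0.5) [heading=330, draw]
  FD 9: (0.866,-0.5) -> (8.66,-5) [heading=330, draw]
  BK 17: (8.66,-5) -> (-6.062,3.5) [heading=330, draw]
  RT 60: heading 330 -> 270
  -- iteration 2/2 --
  FD 1: (-6.062,3.5) -> (-6.062,2.5) [heading=270, draw]
  FD 9: (-6.062,2.5) -> (-6.062,-6.5) [heading=270, draw]
  BK 17: (-6.062,-6.5) -> (-6.062,10.5) [heading=270, draw]
  RT 60: heading 270 -> 210
]
RT 320: heading 210 -> 250
LT 60: heading 250 -> 310
FD 5: (-6.062,10.5) -> (-2.848,6.67) [heading=310, draw]
Final: pos=(-2.848,6.67), heading=310, 7 segment(s) drawn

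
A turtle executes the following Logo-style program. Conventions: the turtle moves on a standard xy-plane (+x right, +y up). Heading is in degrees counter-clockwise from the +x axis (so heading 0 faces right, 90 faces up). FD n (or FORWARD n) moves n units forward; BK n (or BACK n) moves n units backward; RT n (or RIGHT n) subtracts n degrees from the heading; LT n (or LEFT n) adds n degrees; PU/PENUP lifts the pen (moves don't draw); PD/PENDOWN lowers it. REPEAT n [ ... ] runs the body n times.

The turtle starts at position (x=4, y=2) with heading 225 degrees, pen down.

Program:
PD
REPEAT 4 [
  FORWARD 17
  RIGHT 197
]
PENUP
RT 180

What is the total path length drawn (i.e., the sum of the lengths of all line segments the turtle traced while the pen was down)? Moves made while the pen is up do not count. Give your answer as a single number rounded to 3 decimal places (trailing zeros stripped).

Answer: 68

Derivation:
Executing turtle program step by step:
Start: pos=(4,2), heading=225, pen down
PD: pen down
REPEAT 4 [
  -- iteration 1/4 --
  FD 17: (4,2) -> (-8.021,-10.021) [heading=225, draw]
  RT 197: heading 225 -> 28
  -- iteration 2/4 --
  FD 17: (-8.021,-10.021) -> (6.989,-2.04) [heading=28, draw]
  RT 197: heading 28 -> 191
  -- iteration 3/4 --
  FD 17: (6.989,-2.04) -> (-9.698,-5.284) [heading=191, draw]
  RT 197: heading 191 -> 354
  -- iteration 4/4 --
  FD 17: (-9.698,-5.284) -> (7.209,-7.061) [heading=354, draw]
  RT 197: heading 354 -> 157
]
PU: pen up
RT 180: heading 157 -> 337
Final: pos=(7.209,-7.061), heading=337, 4 segment(s) drawn

Segment lengths:
  seg 1: (4,2) -> (-8.021,-10.021), length = 17
  seg 2: (-8.021,-10.021) -> (6.989,-2.04), length = 17
  seg 3: (6.989,-2.04) -> (-9.698,-5.284), length = 17
  seg 4: (-9.698,-5.284) -> (7.209,-7.061), length = 17
Total = 68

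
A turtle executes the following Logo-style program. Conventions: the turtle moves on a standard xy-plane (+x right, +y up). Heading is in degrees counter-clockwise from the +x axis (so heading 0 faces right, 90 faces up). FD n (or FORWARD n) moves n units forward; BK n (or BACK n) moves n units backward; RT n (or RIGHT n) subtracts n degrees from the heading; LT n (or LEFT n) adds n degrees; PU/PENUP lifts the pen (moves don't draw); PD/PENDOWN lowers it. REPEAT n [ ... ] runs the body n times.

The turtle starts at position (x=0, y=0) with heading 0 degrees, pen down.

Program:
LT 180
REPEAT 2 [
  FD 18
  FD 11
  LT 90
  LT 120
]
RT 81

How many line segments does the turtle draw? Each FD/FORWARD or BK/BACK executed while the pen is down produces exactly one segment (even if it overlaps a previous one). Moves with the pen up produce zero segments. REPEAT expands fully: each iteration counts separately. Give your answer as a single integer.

Executing turtle program step by step:
Start: pos=(0,0), heading=0, pen down
LT 180: heading 0 -> 180
REPEAT 2 [
  -- iteration 1/2 --
  FD 18: (0,0) -> (-18,0) [heading=180, draw]
  FD 11: (-18,0) -> (-29,0) [heading=180, draw]
  LT 90: heading 180 -> 270
  LT 120: heading 270 -> 30
  -- iteration 2/2 --
  FD 18: (-29,0) -> (-13.412,9) [heading=30, draw]
  FD 11: (-13.412,9) -> (-3.885,14.5) [heading=30, draw]
  LT 90: heading 30 -> 120
  LT 120: heading 120 -> 240
]
RT 81: heading 240 -> 159
Final: pos=(-3.885,14.5), heading=159, 4 segment(s) drawn
Segments drawn: 4

Answer: 4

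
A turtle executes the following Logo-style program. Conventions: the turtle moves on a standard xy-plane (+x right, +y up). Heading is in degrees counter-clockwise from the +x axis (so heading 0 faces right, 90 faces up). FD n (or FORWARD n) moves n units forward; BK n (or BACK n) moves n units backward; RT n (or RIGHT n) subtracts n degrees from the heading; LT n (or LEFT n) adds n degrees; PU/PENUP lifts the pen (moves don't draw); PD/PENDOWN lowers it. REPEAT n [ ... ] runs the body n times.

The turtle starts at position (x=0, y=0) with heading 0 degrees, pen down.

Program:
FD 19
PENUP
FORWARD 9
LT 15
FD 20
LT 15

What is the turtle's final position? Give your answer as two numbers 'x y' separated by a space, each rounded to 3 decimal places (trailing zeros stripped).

Executing turtle program step by step:
Start: pos=(0,0), heading=0, pen down
FD 19: (0,0) -> (19,0) [heading=0, draw]
PU: pen up
FD 9: (19,0) -> (28,0) [heading=0, move]
LT 15: heading 0 -> 15
FD 20: (28,0) -> (47.319,5.176) [heading=15, move]
LT 15: heading 15 -> 30
Final: pos=(47.319,5.176), heading=30, 1 segment(s) drawn

Answer: 47.319 5.176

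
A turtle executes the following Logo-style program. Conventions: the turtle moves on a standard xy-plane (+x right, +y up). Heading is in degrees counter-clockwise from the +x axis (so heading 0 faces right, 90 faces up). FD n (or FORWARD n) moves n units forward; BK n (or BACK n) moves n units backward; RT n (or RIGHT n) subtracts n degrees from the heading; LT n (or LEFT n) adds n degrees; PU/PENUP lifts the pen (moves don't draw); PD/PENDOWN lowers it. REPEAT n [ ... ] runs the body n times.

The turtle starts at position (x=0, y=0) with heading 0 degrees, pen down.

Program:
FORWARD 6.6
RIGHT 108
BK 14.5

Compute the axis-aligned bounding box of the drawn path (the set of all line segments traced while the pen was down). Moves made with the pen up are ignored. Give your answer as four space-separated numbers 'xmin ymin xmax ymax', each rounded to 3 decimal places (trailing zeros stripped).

Executing turtle program step by step:
Start: pos=(0,0), heading=0, pen down
FD 6.6: (0,0) -> (6.6,0) [heading=0, draw]
RT 108: heading 0 -> 252
BK 14.5: (6.6,0) -> (11.081,13.79) [heading=252, draw]
Final: pos=(11.081,13.79), heading=252, 2 segment(s) drawn

Segment endpoints: x in {0, 6.6, 11.081}, y in {0, 13.79}
xmin=0, ymin=0, xmax=11.081, ymax=13.79

Answer: 0 0 11.081 13.79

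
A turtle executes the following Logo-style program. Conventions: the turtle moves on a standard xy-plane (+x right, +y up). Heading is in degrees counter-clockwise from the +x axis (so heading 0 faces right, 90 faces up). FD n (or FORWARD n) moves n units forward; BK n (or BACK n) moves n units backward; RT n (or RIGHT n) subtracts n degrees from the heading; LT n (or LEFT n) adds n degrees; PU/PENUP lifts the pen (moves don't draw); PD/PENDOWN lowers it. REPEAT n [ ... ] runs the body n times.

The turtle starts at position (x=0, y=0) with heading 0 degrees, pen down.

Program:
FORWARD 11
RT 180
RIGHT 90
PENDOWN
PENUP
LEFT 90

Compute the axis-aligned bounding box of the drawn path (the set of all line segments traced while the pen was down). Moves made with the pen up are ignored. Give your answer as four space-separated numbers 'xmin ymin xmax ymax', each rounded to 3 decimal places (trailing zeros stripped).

Answer: 0 0 11 0

Derivation:
Executing turtle program step by step:
Start: pos=(0,0), heading=0, pen down
FD 11: (0,0) -> (11,0) [heading=0, draw]
RT 180: heading 0 -> 180
RT 90: heading 180 -> 90
PD: pen down
PU: pen up
LT 90: heading 90 -> 180
Final: pos=(11,0), heading=180, 1 segment(s) drawn

Segment endpoints: x in {0, 11}, y in {0}
xmin=0, ymin=0, xmax=11, ymax=0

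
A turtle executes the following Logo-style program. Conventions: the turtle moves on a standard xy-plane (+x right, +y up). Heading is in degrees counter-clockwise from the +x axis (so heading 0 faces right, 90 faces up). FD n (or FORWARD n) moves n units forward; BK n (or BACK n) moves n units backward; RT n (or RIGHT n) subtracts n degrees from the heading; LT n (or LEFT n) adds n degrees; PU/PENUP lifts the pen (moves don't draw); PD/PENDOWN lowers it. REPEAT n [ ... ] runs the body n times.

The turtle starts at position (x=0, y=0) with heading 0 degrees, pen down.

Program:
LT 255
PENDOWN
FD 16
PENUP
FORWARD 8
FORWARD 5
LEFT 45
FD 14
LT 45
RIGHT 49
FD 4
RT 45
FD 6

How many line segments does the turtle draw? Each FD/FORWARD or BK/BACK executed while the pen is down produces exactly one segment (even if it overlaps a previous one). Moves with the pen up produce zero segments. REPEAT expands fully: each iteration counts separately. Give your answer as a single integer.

Answer: 1

Derivation:
Executing turtle program step by step:
Start: pos=(0,0), heading=0, pen down
LT 255: heading 0 -> 255
PD: pen down
FD 16: (0,0) -> (-4.141,-15.455) [heading=255, draw]
PU: pen up
FD 8: (-4.141,-15.455) -> (-6.212,-23.182) [heading=255, move]
FD 5: (-6.212,-23.182) -> (-7.506,-28.012) [heading=255, move]
LT 45: heading 255 -> 300
FD 14: (-7.506,-28.012) -> (-0.506,-40.136) [heading=300, move]
LT 45: heading 300 -> 345
RT 49: heading 345 -> 296
FD 4: (-0.506,-40.136) -> (1.248,-43.731) [heading=296, move]
RT 45: heading 296 -> 251
FD 6: (1.248,-43.731) -> (-0.706,-49.404) [heading=251, move]
Final: pos=(-0.706,-49.404), heading=251, 1 segment(s) drawn
Segments drawn: 1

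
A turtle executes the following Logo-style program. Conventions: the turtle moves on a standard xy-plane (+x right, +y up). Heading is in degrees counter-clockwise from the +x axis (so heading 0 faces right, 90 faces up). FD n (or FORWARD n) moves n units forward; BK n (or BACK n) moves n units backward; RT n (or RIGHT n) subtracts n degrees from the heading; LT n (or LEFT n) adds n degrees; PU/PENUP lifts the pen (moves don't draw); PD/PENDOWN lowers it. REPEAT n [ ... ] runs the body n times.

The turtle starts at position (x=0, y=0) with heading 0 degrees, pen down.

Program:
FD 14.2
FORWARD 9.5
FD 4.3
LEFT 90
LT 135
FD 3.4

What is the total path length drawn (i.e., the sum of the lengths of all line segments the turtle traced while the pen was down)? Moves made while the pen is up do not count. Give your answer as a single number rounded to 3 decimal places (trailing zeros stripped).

Answer: 31.4

Derivation:
Executing turtle program step by step:
Start: pos=(0,0), heading=0, pen down
FD 14.2: (0,0) -> (14.2,0) [heading=0, draw]
FD 9.5: (14.2,0) -> (23.7,0) [heading=0, draw]
FD 4.3: (23.7,0) -> (28,0) [heading=0, draw]
LT 90: heading 0 -> 90
LT 135: heading 90 -> 225
FD 3.4: (28,0) -> (25.596,-2.404) [heading=225, draw]
Final: pos=(25.596,-2.404), heading=225, 4 segment(s) drawn

Segment lengths:
  seg 1: (0,0) -> (14.2,0), length = 14.2
  seg 2: (14.2,0) -> (23.7,0), length = 9.5
  seg 3: (23.7,0) -> (28,0), length = 4.3
  seg 4: (28,0) -> (25.596,-2.404), length = 3.4
Total = 31.4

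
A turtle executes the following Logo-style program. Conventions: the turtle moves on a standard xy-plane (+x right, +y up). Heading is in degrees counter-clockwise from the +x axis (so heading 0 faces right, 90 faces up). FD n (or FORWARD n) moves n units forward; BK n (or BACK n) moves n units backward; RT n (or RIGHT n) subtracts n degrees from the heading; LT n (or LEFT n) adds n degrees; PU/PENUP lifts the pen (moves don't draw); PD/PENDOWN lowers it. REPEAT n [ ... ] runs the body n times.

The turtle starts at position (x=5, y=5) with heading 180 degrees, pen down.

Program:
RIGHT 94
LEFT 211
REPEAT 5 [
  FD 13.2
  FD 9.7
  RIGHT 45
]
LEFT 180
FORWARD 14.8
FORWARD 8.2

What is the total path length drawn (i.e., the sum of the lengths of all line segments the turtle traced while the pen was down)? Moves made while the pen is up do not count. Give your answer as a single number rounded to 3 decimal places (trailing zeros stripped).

Answer: 137.5

Derivation:
Executing turtle program step by step:
Start: pos=(5,5), heading=180, pen down
RT 94: heading 180 -> 86
LT 211: heading 86 -> 297
REPEAT 5 [
  -- iteration 1/5 --
  FD 13.2: (5,5) -> (10.993,-6.761) [heading=297, draw]
  FD 9.7: (10.993,-6.761) -> (15.396,-15.404) [heading=297, draw]
  RT 45: heading 297 -> 252
  -- iteration 2/5 --
  FD 13.2: (15.396,-15.404) -> (11.317,-27.958) [heading=252, draw]
  FD 9.7: (11.317,-27.958) -> (8.32,-37.183) [heading=252, draw]
  RT 45: heading 252 -> 207
  -- iteration 3/5 --
  FD 13.2: (8.32,-37.183) -> (-3.441,-43.176) [heading=207, draw]
  FD 9.7: (-3.441,-43.176) -> (-12.084,-47.58) [heading=207, draw]
  RT 45: heading 207 -> 162
  -- iteration 4/5 --
  FD 13.2: (-12.084,-47.58) -> (-24.638,-43.501) [heading=162, draw]
  FD 9.7: (-24.638,-43.501) -> (-33.863,-40.503) [heading=162, draw]
  RT 45: heading 162 -> 117
  -- iteration 5/5 --
  FD 13.2: (-33.863,-40.503) -> (-39.856,-28.742) [heading=117, draw]
  FD 9.7: (-39.856,-28.742) -> (-44.26,-20.099) [heading=117, draw]
  RT 45: heading 117 -> 72
]
LT 180: heading 72 -> 252
FD 14.8: (-44.26,-20.099) -> (-48.833,-34.175) [heading=252, draw]
FD 8.2: (-48.833,-34.175) -> (-51.367,-41.973) [heading=252, draw]
Final: pos=(-51.367,-41.973), heading=252, 12 segment(s) drawn

Segment lengths:
  seg 1: (5,5) -> (10.993,-6.761), length = 13.2
  seg 2: (10.993,-6.761) -> (15.396,-15.404), length = 9.7
  seg 3: (15.396,-15.404) -> (11.317,-27.958), length = 13.2
  seg 4: (11.317,-27.958) -> (8.32,-37.183), length = 9.7
  seg 5: (8.32,-37.183) -> (-3.441,-43.176), length = 13.2
  seg 6: (-3.441,-43.176) -> (-12.084,-47.58), length = 9.7
  seg 7: (-12.084,-47.58) -> (-24.638,-43.501), length = 13.2
  seg 8: (-24.638,-43.501) -> (-33.863,-40.503), length = 9.7
  seg 9: (-33.863,-40.503) -> (-39.856,-28.742), length = 13.2
  seg 10: (-39.856,-28.742) -> (-44.26,-20.099), length = 9.7
  seg 11: (-44.26,-20.099) -> (-48.833,-34.175), length = 14.8
  seg 12: (-48.833,-34.175) -> (-51.367,-41.973), length = 8.2
Total = 137.5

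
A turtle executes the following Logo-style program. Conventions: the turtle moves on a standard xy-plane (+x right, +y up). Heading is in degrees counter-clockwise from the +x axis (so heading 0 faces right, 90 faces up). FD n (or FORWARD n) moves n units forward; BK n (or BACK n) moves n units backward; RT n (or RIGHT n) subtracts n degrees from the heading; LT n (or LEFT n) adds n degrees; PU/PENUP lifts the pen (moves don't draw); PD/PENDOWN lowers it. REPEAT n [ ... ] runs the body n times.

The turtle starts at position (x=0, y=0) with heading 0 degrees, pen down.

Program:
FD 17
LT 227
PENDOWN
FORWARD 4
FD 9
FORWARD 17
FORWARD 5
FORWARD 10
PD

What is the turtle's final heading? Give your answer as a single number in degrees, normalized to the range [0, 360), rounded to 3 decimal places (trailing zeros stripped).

Answer: 227

Derivation:
Executing turtle program step by step:
Start: pos=(0,0), heading=0, pen down
FD 17: (0,0) -> (17,0) [heading=0, draw]
LT 227: heading 0 -> 227
PD: pen down
FD 4: (17,0) -> (14.272,-2.925) [heading=227, draw]
FD 9: (14.272,-2.925) -> (8.134,-9.508) [heading=227, draw]
FD 17: (8.134,-9.508) -> (-3.46,-21.941) [heading=227, draw]
FD 5: (-3.46,-21.941) -> (-6.87,-25.597) [heading=227, draw]
FD 10: (-6.87,-25.597) -> (-13.69,-32.911) [heading=227, draw]
PD: pen down
Final: pos=(-13.69,-32.911), heading=227, 6 segment(s) drawn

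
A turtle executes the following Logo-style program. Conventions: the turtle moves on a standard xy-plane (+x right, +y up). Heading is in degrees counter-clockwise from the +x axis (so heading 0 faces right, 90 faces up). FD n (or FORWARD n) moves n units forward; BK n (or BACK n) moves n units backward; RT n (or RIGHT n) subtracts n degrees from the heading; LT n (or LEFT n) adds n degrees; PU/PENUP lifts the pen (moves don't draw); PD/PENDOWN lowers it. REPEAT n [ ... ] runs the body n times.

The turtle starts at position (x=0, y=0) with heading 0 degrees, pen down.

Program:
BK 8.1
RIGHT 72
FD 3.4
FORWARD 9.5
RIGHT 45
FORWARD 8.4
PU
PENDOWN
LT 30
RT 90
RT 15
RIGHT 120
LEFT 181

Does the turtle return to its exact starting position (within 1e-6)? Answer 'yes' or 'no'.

Executing turtle program step by step:
Start: pos=(0,0), heading=0, pen down
BK 8.1: (0,0) -> (-8.1,0) [heading=0, draw]
RT 72: heading 0 -> 288
FD 3.4: (-8.1,0) -> (-7.049,-3.234) [heading=288, draw]
FD 9.5: (-7.049,-3.234) -> (-4.114,-12.269) [heading=288, draw]
RT 45: heading 288 -> 243
FD 8.4: (-4.114,-12.269) -> (-7.927,-19.753) [heading=243, draw]
PU: pen up
PD: pen down
LT 30: heading 243 -> 273
RT 90: heading 273 -> 183
RT 15: heading 183 -> 168
RT 120: heading 168 -> 48
LT 181: heading 48 -> 229
Final: pos=(-7.927,-19.753), heading=229, 4 segment(s) drawn

Start position: (0, 0)
Final position: (-7.927, -19.753)
Distance = 21.284; >= 1e-6 -> NOT closed

Answer: no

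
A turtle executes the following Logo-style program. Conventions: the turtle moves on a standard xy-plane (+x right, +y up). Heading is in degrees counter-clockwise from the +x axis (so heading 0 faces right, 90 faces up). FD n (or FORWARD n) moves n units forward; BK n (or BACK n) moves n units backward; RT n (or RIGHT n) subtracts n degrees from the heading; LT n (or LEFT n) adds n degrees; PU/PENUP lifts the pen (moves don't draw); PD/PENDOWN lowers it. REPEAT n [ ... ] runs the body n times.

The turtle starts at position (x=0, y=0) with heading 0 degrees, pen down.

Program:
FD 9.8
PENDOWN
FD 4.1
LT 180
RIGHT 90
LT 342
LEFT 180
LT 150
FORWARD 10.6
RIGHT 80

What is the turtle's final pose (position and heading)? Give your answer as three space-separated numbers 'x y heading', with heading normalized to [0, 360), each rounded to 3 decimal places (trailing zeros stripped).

Answer: 21.777 7.093 322

Derivation:
Executing turtle program step by step:
Start: pos=(0,0), heading=0, pen down
FD 9.8: (0,0) -> (9.8,0) [heading=0, draw]
PD: pen down
FD 4.1: (9.8,0) -> (13.9,0) [heading=0, draw]
LT 180: heading 0 -> 180
RT 90: heading 180 -> 90
LT 342: heading 90 -> 72
LT 180: heading 72 -> 252
LT 150: heading 252 -> 42
FD 10.6: (13.9,0) -> (21.777,7.093) [heading=42, draw]
RT 80: heading 42 -> 322
Final: pos=(21.777,7.093), heading=322, 3 segment(s) drawn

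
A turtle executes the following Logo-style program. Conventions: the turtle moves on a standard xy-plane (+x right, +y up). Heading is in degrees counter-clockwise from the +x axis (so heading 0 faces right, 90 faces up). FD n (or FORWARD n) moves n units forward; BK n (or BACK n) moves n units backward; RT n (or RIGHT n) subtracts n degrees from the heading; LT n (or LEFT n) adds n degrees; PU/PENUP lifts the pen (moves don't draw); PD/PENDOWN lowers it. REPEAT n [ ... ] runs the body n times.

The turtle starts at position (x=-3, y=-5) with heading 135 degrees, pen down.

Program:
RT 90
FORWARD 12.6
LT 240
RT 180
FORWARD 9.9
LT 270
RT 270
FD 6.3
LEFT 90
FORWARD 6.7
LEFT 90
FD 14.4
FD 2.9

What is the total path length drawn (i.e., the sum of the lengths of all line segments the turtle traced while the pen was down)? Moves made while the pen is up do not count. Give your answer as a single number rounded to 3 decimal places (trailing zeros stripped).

Answer: 52.8

Derivation:
Executing turtle program step by step:
Start: pos=(-3,-5), heading=135, pen down
RT 90: heading 135 -> 45
FD 12.6: (-3,-5) -> (5.91,3.91) [heading=45, draw]
LT 240: heading 45 -> 285
RT 180: heading 285 -> 105
FD 9.9: (5.91,3.91) -> (3.347,13.472) [heading=105, draw]
LT 270: heading 105 -> 15
RT 270: heading 15 -> 105
FD 6.3: (3.347,13.472) -> (1.717,19.558) [heading=105, draw]
LT 90: heading 105 -> 195
FD 6.7: (1.717,19.558) -> (-4.755,17.823) [heading=195, draw]
LT 90: heading 195 -> 285
FD 14.4: (-4.755,17.823) -> (-1.028,3.914) [heading=285, draw]
FD 2.9: (-1.028,3.914) -> (-0.277,1.113) [heading=285, draw]
Final: pos=(-0.277,1.113), heading=285, 6 segment(s) drawn

Segment lengths:
  seg 1: (-3,-5) -> (5.91,3.91), length = 12.6
  seg 2: (5.91,3.91) -> (3.347,13.472), length = 9.9
  seg 3: (3.347,13.472) -> (1.717,19.558), length = 6.3
  seg 4: (1.717,19.558) -> (-4.755,17.823), length = 6.7
  seg 5: (-4.755,17.823) -> (-1.028,3.914), length = 14.4
  seg 6: (-1.028,3.914) -> (-0.277,1.113), length = 2.9
Total = 52.8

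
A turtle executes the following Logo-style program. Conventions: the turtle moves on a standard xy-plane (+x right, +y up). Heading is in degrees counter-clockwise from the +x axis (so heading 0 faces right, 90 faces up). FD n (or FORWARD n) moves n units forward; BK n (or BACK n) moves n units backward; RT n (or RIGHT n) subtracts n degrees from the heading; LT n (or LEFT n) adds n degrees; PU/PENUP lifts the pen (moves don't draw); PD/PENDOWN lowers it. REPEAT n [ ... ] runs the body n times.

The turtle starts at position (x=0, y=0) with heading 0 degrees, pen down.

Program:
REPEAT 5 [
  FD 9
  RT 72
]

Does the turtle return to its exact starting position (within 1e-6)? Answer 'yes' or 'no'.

Executing turtle program step by step:
Start: pos=(0,0), heading=0, pen down
REPEAT 5 [
  -- iteration 1/5 --
  FD 9: (0,0) -> (9,0) [heading=0, draw]
  RT 72: heading 0 -> 288
  -- iteration 2/5 --
  FD 9: (9,0) -> (11.781,-8.56) [heading=288, draw]
  RT 72: heading 288 -> 216
  -- iteration 3/5 --
  FD 9: (11.781,-8.56) -> (4.5,-13.85) [heading=216, draw]
  RT 72: heading 216 -> 144
  -- iteration 4/5 --
  FD 9: (4.5,-13.85) -> (-2.781,-8.56) [heading=144, draw]
  RT 72: heading 144 -> 72
  -- iteration 5/5 --
  FD 9: (-2.781,-8.56) -> (0,0) [heading=72, draw]
  RT 72: heading 72 -> 0
]
Final: pos=(0,0), heading=0, 5 segment(s) drawn

Start position: (0, 0)
Final position: (0, 0)
Distance = 0; < 1e-6 -> CLOSED

Answer: yes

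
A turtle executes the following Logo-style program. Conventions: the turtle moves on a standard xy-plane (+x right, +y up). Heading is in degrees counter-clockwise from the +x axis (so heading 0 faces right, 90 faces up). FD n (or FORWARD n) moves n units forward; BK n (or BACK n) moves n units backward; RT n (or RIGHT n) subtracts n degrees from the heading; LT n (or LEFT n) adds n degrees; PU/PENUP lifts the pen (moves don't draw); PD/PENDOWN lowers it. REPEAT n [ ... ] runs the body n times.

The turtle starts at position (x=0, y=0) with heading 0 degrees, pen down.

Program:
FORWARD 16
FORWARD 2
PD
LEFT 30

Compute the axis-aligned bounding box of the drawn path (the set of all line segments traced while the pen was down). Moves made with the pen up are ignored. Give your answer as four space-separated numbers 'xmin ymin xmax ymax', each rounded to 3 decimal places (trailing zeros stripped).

Executing turtle program step by step:
Start: pos=(0,0), heading=0, pen down
FD 16: (0,0) -> (16,0) [heading=0, draw]
FD 2: (16,0) -> (18,0) [heading=0, draw]
PD: pen down
LT 30: heading 0 -> 30
Final: pos=(18,0), heading=30, 2 segment(s) drawn

Segment endpoints: x in {0, 16, 18}, y in {0}
xmin=0, ymin=0, xmax=18, ymax=0

Answer: 0 0 18 0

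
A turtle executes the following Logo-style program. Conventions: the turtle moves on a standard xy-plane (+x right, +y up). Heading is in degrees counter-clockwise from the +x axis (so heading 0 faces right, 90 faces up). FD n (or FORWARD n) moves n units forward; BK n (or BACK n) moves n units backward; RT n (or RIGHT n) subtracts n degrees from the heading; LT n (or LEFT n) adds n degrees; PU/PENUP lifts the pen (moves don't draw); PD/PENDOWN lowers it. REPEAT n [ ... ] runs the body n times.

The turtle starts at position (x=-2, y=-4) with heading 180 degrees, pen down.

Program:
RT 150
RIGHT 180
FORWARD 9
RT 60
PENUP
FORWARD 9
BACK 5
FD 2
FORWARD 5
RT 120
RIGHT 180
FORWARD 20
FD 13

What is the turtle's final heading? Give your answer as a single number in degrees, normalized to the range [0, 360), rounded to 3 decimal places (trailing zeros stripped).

Answer: 210

Derivation:
Executing turtle program step by step:
Start: pos=(-2,-4), heading=180, pen down
RT 150: heading 180 -> 30
RT 180: heading 30 -> 210
FD 9: (-2,-4) -> (-9.794,-8.5) [heading=210, draw]
RT 60: heading 210 -> 150
PU: pen up
FD 9: (-9.794,-8.5) -> (-17.588,-4) [heading=150, move]
BK 5: (-17.588,-4) -> (-13.258,-6.5) [heading=150, move]
FD 2: (-13.258,-6.5) -> (-14.99,-5.5) [heading=150, move]
FD 5: (-14.99,-5.5) -> (-19.321,-3) [heading=150, move]
RT 120: heading 150 -> 30
RT 180: heading 30 -> 210
FD 20: (-19.321,-3) -> (-36.641,-13) [heading=210, move]
FD 13: (-36.641,-13) -> (-47.899,-19.5) [heading=210, move]
Final: pos=(-47.899,-19.5), heading=210, 1 segment(s) drawn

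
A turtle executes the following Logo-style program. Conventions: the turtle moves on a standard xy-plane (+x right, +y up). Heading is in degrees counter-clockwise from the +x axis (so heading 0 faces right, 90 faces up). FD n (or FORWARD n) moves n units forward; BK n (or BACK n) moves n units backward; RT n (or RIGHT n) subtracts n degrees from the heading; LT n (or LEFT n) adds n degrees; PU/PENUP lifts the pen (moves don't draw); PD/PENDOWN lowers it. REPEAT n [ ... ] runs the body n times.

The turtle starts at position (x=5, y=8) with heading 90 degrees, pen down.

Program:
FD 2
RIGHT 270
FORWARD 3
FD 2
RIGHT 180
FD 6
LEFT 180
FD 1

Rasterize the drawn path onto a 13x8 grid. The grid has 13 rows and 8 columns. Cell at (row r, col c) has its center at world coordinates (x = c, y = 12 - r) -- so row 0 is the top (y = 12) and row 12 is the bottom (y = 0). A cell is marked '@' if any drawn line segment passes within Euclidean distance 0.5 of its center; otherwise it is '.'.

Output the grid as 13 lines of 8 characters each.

Answer: ........
........
@@@@@@@.
.....@..
.....@..
........
........
........
........
........
........
........
........

Derivation:
Segment 0: (5,8) -> (5,10)
Segment 1: (5,10) -> (2,10)
Segment 2: (2,10) -> (0,10)
Segment 3: (0,10) -> (6,10)
Segment 4: (6,10) -> (5,10)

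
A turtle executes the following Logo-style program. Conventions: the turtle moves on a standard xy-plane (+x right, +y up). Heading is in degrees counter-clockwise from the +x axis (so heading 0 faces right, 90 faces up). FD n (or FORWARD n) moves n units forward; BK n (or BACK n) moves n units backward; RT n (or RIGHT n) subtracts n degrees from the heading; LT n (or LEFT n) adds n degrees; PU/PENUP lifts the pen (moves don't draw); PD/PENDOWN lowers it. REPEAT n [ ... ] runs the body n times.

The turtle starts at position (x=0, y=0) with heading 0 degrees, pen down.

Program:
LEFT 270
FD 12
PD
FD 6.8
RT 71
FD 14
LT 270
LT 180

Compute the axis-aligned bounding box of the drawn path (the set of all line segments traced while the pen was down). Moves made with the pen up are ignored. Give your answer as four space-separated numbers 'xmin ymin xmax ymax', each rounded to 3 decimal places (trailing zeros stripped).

Executing turtle program step by step:
Start: pos=(0,0), heading=0, pen down
LT 270: heading 0 -> 270
FD 12: (0,0) -> (0,-12) [heading=270, draw]
PD: pen down
FD 6.8: (0,-12) -> (0,-18.8) [heading=270, draw]
RT 71: heading 270 -> 199
FD 14: (0,-18.8) -> (-13.237,-23.358) [heading=199, draw]
LT 270: heading 199 -> 109
LT 180: heading 109 -> 289
Final: pos=(-13.237,-23.358), heading=289, 3 segment(s) drawn

Segment endpoints: x in {-13.237, 0, 0, 0}, y in {-23.358, -18.8, -12, 0}
xmin=-13.237, ymin=-23.358, xmax=0, ymax=0

Answer: -13.237 -23.358 0 0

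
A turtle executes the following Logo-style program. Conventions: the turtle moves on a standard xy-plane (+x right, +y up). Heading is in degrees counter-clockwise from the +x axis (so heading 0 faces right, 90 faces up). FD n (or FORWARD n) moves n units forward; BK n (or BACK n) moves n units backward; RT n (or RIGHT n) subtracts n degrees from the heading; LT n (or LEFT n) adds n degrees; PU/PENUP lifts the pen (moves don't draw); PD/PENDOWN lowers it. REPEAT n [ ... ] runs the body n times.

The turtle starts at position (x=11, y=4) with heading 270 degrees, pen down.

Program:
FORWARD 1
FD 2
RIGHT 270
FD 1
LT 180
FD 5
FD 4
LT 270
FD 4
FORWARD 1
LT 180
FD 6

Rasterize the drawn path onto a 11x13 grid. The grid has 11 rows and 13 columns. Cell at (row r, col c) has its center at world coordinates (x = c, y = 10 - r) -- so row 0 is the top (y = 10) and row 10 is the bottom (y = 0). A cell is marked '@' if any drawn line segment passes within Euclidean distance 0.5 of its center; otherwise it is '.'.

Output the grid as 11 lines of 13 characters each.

Answer: .............
.............
.............
.............
...@.........
...@.........
...@.......@.
...@.......@.
...@.......@.
...@@@@@@@@@@
...@.........

Derivation:
Segment 0: (11,4) -> (11,3)
Segment 1: (11,3) -> (11,1)
Segment 2: (11,1) -> (12,1)
Segment 3: (12,1) -> (7,1)
Segment 4: (7,1) -> (3,1)
Segment 5: (3,1) -> (3,5)
Segment 6: (3,5) -> (3,6)
Segment 7: (3,6) -> (3,0)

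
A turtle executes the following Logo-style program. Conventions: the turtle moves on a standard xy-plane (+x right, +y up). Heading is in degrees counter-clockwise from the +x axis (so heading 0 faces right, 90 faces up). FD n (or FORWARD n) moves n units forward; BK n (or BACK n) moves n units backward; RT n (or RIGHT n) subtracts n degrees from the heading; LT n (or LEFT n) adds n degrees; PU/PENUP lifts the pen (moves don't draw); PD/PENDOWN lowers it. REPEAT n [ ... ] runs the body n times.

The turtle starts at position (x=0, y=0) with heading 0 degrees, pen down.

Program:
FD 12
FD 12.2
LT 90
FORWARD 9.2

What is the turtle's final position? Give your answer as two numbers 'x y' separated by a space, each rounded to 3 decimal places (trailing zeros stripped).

Executing turtle program step by step:
Start: pos=(0,0), heading=0, pen down
FD 12: (0,0) -> (12,0) [heading=0, draw]
FD 12.2: (12,0) -> (24.2,0) [heading=0, draw]
LT 90: heading 0 -> 90
FD 9.2: (24.2,0) -> (24.2,9.2) [heading=90, draw]
Final: pos=(24.2,9.2), heading=90, 3 segment(s) drawn

Answer: 24.2 9.2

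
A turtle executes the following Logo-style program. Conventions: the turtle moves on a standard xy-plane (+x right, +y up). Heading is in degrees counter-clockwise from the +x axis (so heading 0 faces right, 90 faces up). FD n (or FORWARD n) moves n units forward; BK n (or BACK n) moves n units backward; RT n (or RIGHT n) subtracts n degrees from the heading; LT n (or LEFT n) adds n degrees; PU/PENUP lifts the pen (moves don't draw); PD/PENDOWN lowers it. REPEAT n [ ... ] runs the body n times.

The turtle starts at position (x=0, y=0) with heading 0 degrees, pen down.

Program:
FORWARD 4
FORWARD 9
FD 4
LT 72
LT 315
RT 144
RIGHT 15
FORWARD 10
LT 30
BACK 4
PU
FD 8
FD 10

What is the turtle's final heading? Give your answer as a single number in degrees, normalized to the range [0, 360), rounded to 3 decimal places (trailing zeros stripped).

Executing turtle program step by step:
Start: pos=(0,0), heading=0, pen down
FD 4: (0,0) -> (4,0) [heading=0, draw]
FD 9: (4,0) -> (13,0) [heading=0, draw]
FD 4: (13,0) -> (17,0) [heading=0, draw]
LT 72: heading 0 -> 72
LT 315: heading 72 -> 27
RT 144: heading 27 -> 243
RT 15: heading 243 -> 228
FD 10: (17,0) -> (10.309,-7.431) [heading=228, draw]
LT 30: heading 228 -> 258
BK 4: (10.309,-7.431) -> (11.14,-3.519) [heading=258, draw]
PU: pen up
FD 8: (11.14,-3.519) -> (9.477,-11.344) [heading=258, move]
FD 10: (9.477,-11.344) -> (7.398,-21.126) [heading=258, move]
Final: pos=(7.398,-21.126), heading=258, 5 segment(s) drawn

Answer: 258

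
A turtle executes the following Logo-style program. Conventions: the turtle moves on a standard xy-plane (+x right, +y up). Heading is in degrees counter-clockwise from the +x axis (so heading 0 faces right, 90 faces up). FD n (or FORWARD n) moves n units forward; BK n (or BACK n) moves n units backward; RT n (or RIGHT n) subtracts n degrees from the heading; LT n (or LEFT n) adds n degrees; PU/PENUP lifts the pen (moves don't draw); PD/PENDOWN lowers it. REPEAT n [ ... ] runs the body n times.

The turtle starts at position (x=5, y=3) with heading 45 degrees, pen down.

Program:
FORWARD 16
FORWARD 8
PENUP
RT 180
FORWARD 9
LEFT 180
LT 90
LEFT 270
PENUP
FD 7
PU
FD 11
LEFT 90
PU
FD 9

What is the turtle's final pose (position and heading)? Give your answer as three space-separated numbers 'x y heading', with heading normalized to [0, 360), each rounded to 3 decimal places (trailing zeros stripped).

Answer: 21.971 32.698 135

Derivation:
Executing turtle program step by step:
Start: pos=(5,3), heading=45, pen down
FD 16: (5,3) -> (16.314,14.314) [heading=45, draw]
FD 8: (16.314,14.314) -> (21.971,19.971) [heading=45, draw]
PU: pen up
RT 180: heading 45 -> 225
FD 9: (21.971,19.971) -> (15.607,13.607) [heading=225, move]
LT 180: heading 225 -> 45
LT 90: heading 45 -> 135
LT 270: heading 135 -> 45
PU: pen up
FD 7: (15.607,13.607) -> (20.556,18.556) [heading=45, move]
PU: pen up
FD 11: (20.556,18.556) -> (28.335,26.335) [heading=45, move]
LT 90: heading 45 -> 135
PU: pen up
FD 9: (28.335,26.335) -> (21.971,32.698) [heading=135, move]
Final: pos=(21.971,32.698), heading=135, 2 segment(s) drawn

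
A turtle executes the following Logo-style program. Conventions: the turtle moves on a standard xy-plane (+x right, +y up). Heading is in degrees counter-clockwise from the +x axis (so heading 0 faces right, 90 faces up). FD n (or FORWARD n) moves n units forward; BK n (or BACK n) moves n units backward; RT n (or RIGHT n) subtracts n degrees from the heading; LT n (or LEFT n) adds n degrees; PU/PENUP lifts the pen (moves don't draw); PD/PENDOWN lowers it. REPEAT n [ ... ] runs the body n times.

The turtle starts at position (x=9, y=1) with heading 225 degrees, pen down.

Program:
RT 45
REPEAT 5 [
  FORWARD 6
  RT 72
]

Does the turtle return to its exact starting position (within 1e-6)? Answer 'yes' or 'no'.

Answer: yes

Derivation:
Executing turtle program step by step:
Start: pos=(9,1), heading=225, pen down
RT 45: heading 225 -> 180
REPEAT 5 [
  -- iteration 1/5 --
  FD 6: (9,1) -> (3,1) [heading=180, draw]
  RT 72: heading 180 -> 108
  -- iteration 2/5 --
  FD 6: (3,1) -> (1.146,6.706) [heading=108, draw]
  RT 72: heading 108 -> 36
  -- iteration 3/5 --
  FD 6: (1.146,6.706) -> (6,10.233) [heading=36, draw]
  RT 72: heading 36 -> 324
  -- iteration 4/5 --
  FD 6: (6,10.233) -> (10.854,6.706) [heading=324, draw]
  RT 72: heading 324 -> 252
  -- iteration 5/5 --
  FD 6: (10.854,6.706) -> (9,1) [heading=252, draw]
  RT 72: heading 252 -> 180
]
Final: pos=(9,1), heading=180, 5 segment(s) drawn

Start position: (9, 1)
Final position: (9, 1)
Distance = 0; < 1e-6 -> CLOSED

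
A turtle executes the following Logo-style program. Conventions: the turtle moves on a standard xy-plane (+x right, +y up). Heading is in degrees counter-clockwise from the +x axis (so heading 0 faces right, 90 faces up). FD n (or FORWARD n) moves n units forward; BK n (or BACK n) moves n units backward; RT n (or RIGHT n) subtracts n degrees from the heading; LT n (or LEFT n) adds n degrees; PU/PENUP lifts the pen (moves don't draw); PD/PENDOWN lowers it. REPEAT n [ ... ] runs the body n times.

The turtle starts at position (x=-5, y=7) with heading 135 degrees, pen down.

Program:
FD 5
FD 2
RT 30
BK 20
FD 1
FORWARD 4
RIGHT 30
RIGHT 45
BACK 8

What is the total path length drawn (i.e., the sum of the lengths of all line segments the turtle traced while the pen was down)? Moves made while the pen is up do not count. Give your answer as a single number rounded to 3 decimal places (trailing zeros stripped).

Answer: 40

Derivation:
Executing turtle program step by step:
Start: pos=(-5,7), heading=135, pen down
FD 5: (-5,7) -> (-8.536,10.536) [heading=135, draw]
FD 2: (-8.536,10.536) -> (-9.95,11.95) [heading=135, draw]
RT 30: heading 135 -> 105
BK 20: (-9.95,11.95) -> (-4.773,-7.369) [heading=105, draw]
FD 1: (-4.773,-7.369) -> (-5.032,-6.403) [heading=105, draw]
FD 4: (-5.032,-6.403) -> (-6.067,-2.539) [heading=105, draw]
RT 30: heading 105 -> 75
RT 45: heading 75 -> 30
BK 8: (-6.067,-2.539) -> (-12.996,-6.539) [heading=30, draw]
Final: pos=(-12.996,-6.539), heading=30, 6 segment(s) drawn

Segment lengths:
  seg 1: (-5,7) -> (-8.536,10.536), length = 5
  seg 2: (-8.536,10.536) -> (-9.95,11.95), length = 2
  seg 3: (-9.95,11.95) -> (-4.773,-7.369), length = 20
  seg 4: (-4.773,-7.369) -> (-5.032,-6.403), length = 1
  seg 5: (-5.032,-6.403) -> (-6.067,-2.539), length = 4
  seg 6: (-6.067,-2.539) -> (-12.996,-6.539), length = 8
Total = 40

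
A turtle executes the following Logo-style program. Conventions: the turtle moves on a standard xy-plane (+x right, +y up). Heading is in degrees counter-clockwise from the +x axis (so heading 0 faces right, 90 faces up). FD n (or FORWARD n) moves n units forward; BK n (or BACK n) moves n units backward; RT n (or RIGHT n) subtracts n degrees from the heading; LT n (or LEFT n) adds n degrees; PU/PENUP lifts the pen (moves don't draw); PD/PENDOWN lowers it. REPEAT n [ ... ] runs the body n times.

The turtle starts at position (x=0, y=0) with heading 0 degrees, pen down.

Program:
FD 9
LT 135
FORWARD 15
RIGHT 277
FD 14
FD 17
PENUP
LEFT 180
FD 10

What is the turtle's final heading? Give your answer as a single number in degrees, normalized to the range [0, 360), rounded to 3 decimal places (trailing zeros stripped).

Executing turtle program step by step:
Start: pos=(0,0), heading=0, pen down
FD 9: (0,0) -> (9,0) [heading=0, draw]
LT 135: heading 0 -> 135
FD 15: (9,0) -> (-1.607,10.607) [heading=135, draw]
RT 277: heading 135 -> 218
FD 14: (-1.607,10.607) -> (-12.639,1.987) [heading=218, draw]
FD 17: (-12.639,1.987) -> (-26.035,-8.479) [heading=218, draw]
PU: pen up
LT 180: heading 218 -> 38
FD 10: (-26.035,-8.479) -> (-18.155,-2.322) [heading=38, move]
Final: pos=(-18.155,-2.322), heading=38, 4 segment(s) drawn

Answer: 38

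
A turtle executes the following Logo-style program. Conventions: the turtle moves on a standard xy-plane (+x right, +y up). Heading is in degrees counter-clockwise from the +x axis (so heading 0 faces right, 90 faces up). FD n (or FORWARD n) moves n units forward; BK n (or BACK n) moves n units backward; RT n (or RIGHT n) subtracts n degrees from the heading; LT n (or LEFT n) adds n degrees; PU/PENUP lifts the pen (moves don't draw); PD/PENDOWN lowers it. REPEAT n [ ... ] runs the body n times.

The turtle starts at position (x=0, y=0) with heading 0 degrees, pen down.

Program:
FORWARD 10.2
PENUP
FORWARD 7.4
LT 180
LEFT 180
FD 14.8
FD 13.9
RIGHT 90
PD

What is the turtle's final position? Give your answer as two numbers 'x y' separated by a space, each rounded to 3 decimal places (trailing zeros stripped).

Executing turtle program step by step:
Start: pos=(0,0), heading=0, pen down
FD 10.2: (0,0) -> (10.2,0) [heading=0, draw]
PU: pen up
FD 7.4: (10.2,0) -> (17.6,0) [heading=0, move]
LT 180: heading 0 -> 180
LT 180: heading 180 -> 0
FD 14.8: (17.6,0) -> (32.4,0) [heading=0, move]
FD 13.9: (32.4,0) -> (46.3,0) [heading=0, move]
RT 90: heading 0 -> 270
PD: pen down
Final: pos=(46.3,0), heading=270, 1 segment(s) drawn

Answer: 46.3 0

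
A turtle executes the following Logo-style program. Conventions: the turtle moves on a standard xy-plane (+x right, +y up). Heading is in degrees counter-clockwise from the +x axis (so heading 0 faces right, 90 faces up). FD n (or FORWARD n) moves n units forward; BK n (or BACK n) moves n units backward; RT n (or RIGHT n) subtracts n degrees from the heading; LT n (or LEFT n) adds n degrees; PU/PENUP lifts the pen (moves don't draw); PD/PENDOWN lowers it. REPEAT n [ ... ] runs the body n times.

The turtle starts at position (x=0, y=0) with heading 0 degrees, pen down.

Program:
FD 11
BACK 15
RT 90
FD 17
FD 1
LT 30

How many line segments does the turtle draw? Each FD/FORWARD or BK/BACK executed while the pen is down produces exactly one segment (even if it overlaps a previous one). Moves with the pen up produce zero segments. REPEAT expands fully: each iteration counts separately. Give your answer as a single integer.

Answer: 4

Derivation:
Executing turtle program step by step:
Start: pos=(0,0), heading=0, pen down
FD 11: (0,0) -> (11,0) [heading=0, draw]
BK 15: (11,0) -> (-4,0) [heading=0, draw]
RT 90: heading 0 -> 270
FD 17: (-4,0) -> (-4,-17) [heading=270, draw]
FD 1: (-4,-17) -> (-4,-18) [heading=270, draw]
LT 30: heading 270 -> 300
Final: pos=(-4,-18), heading=300, 4 segment(s) drawn
Segments drawn: 4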